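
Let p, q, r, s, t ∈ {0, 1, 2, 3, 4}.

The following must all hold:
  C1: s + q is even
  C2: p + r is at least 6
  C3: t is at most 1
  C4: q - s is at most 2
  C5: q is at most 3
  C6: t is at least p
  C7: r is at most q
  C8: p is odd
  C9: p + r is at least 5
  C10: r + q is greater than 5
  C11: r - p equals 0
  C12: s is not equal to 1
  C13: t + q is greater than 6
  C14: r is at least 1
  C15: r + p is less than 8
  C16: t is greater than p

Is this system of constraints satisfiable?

From constraints 3 and 6: p ≤ t ≤ 1. From constraints 5 and 7: r ≤ q ≤ 3. Hence p + r ≤ 4. But constraint 2 requires p + r ≥ 6, and 6 > 4. Contradiction.

Unsatisfiable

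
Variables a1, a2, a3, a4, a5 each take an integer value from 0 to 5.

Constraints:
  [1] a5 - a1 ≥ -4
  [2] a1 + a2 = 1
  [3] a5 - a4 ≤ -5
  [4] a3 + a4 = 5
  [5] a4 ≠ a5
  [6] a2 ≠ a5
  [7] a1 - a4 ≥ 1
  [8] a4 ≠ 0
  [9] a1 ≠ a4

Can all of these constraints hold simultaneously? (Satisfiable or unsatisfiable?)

Constraints 1, 3, and 7 give a5 − a1 ≥ -4, a1 − a4 ≥ 1, a4 − a5 ≥ 5.
Adding all 3 inequalities: the left sides telescope to 0, and the right sides sum to (-4) + 1 + 5 = 2. So 0 ≥ 2, which is false.

Unsatisfiable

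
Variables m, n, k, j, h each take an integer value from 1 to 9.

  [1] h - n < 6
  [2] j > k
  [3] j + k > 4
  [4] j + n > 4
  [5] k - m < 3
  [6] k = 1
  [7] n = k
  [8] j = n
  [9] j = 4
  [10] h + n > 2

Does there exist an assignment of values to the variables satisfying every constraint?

Constraint 9 fixes j = 4 and constraint 6 fixes k = 1. Constraints 7 and 8 give j = n = k, so j = k. But 4 ≠ 1 — contradiction.

Unsatisfiable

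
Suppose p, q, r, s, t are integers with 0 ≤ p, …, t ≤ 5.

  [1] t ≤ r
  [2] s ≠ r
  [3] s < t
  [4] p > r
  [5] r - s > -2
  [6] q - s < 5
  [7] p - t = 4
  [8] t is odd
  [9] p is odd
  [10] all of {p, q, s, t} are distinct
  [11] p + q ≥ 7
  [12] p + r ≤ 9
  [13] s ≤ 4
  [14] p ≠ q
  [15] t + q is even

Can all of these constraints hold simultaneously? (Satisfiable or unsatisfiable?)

Satisfiable

Setting (p, q, r, s, t) = (5, 3, 1, 0, 1) satisfies everything: constraint 5: r - s = 1; constraint 6: q - s = 3; constraint 7: p - t = 4, and the others follow.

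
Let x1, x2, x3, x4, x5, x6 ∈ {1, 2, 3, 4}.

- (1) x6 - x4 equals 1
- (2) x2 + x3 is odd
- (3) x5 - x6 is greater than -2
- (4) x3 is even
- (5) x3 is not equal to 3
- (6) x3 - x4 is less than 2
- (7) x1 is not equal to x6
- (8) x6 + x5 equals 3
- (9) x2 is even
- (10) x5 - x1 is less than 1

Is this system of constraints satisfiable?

Unsatisfiable

Constraint 9 makes x2 even and constraint 4 makes x3 even, so x2 + x3 must be even. Constraint 2 says x2 + x3 is odd — contradiction.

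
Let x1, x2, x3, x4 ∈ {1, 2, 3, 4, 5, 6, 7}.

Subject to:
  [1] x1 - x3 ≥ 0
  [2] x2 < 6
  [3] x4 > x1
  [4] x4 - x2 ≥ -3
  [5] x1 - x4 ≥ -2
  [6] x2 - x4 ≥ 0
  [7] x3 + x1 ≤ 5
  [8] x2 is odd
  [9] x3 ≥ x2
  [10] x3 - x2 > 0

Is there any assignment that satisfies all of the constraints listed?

Constraints 1, 3, 6, and 10 give x3 ≤ x1, x1 < x4, x4 ≤ x2, x2 < x3. Chaining: x3 ≤ x1 < x4 ≤ x2 < x3, which forces x3 < x3 — impossible.

Unsatisfiable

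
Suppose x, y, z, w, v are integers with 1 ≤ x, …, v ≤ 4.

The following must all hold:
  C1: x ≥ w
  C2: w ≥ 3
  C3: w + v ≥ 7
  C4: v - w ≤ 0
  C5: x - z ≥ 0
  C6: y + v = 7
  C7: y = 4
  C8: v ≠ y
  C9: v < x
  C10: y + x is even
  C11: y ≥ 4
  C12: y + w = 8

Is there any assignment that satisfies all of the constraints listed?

Take x = 4, y = 4, z = 1, w = 4, v = 3. Then constraint 3: w + v = 7; constraint 4: v - w = -1; constraint 5: x - z = 3, and every other listed constraint is also met.

Satisfiable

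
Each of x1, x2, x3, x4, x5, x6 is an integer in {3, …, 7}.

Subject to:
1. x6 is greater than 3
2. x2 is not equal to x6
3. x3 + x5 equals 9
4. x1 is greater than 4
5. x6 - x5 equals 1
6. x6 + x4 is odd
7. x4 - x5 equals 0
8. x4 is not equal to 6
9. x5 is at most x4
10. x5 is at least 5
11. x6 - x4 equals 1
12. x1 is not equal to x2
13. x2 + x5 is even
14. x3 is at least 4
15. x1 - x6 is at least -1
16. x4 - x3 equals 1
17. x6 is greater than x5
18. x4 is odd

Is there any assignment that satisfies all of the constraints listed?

Take x1 = 7, x2 = 5, x3 = 4, x4 = 5, x5 = 5, x6 = 6. Then constraint 3: x3 + x5 = 9; constraint 5: x6 - x5 = 1; constraint 7: x4 - x5 = 0, and every other listed constraint is also met.

Satisfiable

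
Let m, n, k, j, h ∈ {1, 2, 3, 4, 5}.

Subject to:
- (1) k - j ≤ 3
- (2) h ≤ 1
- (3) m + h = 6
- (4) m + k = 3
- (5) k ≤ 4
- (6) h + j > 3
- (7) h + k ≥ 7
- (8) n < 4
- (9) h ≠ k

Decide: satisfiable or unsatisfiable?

From constraint 2: h ≤ 1. From constraint 5: k ≤ 4. Hence h + k ≤ 5. But constraint 7 requires h + k ≥ 7, and 7 > 5. Contradiction.

Unsatisfiable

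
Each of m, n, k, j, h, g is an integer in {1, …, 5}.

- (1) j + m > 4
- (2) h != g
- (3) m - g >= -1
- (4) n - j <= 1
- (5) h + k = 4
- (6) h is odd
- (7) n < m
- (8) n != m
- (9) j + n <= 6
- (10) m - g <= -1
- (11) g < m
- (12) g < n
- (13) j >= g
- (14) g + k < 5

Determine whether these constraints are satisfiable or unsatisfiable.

Unsatisfiable

Constraints 7, 10, and 12 give n < m, m < g, g < n. Chaining: n < m < g < n, which forces n < n — impossible.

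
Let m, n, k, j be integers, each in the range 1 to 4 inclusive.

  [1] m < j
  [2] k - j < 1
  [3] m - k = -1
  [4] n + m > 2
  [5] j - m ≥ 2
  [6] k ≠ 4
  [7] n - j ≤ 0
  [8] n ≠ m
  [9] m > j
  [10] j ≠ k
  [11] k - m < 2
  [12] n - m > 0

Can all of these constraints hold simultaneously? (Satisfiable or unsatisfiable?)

Unsatisfiable

Constraints 7, 9, and 12 give j < m, m < n, n ≤ j. Chaining: j < m < n ≤ j, which forces j < j — impossible.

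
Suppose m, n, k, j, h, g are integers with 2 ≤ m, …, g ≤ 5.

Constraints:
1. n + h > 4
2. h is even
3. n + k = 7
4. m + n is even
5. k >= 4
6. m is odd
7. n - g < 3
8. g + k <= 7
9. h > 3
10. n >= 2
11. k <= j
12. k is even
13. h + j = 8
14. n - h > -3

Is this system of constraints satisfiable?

Satisfiable

The assignment m = 5, n = 3, k = 4, j = 4, h = 4, g = 2 works:
  constraint 1 holds since n + h = 7.
  constraint 3 holds since n + k = 7.
The rest check out directly.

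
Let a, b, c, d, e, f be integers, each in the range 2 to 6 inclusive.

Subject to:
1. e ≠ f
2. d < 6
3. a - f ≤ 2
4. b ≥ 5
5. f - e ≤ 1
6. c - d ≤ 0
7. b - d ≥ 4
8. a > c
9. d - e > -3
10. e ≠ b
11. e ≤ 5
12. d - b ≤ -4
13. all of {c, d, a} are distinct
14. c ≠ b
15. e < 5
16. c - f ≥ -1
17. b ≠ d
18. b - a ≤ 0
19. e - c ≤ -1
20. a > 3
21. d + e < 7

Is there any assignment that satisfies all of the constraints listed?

Constraints 3, 5, 6, 7, 18, and 19 give d − c ≥ 0, c − e ≥ 1, e − f ≥ -1, f − a ≥ -2, a − b ≥ 0, b − d ≥ 4.
Adding all 6 inequalities: the left sides telescope to 0, and the right sides sum to 0 + 1 + (-1) + (-2) + 0 + 4 = 2. So 0 ≥ 2, which is false.

Unsatisfiable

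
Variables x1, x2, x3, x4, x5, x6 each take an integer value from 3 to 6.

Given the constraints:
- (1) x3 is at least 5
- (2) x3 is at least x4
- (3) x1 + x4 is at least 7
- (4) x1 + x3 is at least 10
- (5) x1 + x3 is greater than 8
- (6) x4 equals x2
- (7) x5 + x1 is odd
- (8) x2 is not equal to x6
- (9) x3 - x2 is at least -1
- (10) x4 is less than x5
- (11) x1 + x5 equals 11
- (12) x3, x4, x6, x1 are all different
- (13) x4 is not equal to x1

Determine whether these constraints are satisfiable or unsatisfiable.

Satisfiable

One satisfying assignment is x1 = 6, x2 = 3, x3 = 5, x4 = 3, x5 = 5, x6 = 4.
For the less obvious constraints — constraint 3: x1 + x4 = 9; constraint 4: x1 + x3 = 11 — and the others hold by inspection.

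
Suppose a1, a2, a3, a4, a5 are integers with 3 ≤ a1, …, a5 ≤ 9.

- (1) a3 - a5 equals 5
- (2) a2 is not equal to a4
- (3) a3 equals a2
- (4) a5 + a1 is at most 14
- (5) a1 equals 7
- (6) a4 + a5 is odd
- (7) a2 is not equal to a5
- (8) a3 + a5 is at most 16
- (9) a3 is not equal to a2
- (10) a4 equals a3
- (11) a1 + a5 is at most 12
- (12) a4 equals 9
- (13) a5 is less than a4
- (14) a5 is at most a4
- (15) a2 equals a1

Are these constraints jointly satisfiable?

Unsatisfiable

Constraint 12 fixes a4 = 9 and constraint 5 fixes a1 = 7. Constraints 3, 10, and 15 give a4 = a3 = a2 = a1, so a4 = a1. But 9 ≠ 7 — contradiction.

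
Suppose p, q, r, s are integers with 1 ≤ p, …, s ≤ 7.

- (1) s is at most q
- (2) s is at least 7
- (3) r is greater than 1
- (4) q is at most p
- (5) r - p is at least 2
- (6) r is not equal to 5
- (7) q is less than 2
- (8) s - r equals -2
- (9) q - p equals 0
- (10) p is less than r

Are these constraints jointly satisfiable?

Unsatisfiable

From constraints 1 and 2: q ≥ s and s ≥ 7, so q ≥ 7. From constraint 7: q ≤ 1. But 1 < 7, so no value of q works.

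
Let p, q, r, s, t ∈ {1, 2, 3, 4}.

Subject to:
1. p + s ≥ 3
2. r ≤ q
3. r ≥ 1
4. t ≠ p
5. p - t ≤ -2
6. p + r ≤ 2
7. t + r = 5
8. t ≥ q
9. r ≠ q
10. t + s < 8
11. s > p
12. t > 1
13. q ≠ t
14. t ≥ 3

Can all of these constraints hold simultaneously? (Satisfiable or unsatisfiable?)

Satisfiable

Take p = 1, q = 2, r = 1, s = 3, t = 4. Then constraint 1: p + s = 4; constraint 5: p - t = -3; constraint 6: p + r = 2, and every other listed constraint is also met.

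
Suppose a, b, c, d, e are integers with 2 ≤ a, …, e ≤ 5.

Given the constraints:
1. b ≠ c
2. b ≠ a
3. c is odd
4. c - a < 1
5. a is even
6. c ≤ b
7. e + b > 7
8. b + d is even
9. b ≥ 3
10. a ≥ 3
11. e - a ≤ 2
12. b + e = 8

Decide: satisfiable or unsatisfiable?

Take a = 4, b = 5, c = 3, d = 3, e = 3. Then constraint 4: c - a = -1; constraint 7: e + b = 8; constraint 11: e - a = -1, and every other listed constraint is also met.

Satisfiable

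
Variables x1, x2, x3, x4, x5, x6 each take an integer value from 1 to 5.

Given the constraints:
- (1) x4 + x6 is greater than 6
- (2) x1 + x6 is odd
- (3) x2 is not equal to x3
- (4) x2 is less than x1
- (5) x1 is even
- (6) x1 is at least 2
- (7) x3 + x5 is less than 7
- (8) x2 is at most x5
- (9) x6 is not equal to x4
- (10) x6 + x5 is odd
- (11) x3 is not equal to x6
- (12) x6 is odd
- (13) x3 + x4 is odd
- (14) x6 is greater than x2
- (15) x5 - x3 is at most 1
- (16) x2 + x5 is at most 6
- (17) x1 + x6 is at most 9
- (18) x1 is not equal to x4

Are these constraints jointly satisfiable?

Setting (x1, x2, x3, x4, x5, x6) = (2, 1, 4, 3, 2, 5) satisfies everything: constraint 1: x4 + x6 = 8; constraint 7: x3 + x5 = 6; constraint 15: x5 - x3 = -2, and the others follow.

Satisfiable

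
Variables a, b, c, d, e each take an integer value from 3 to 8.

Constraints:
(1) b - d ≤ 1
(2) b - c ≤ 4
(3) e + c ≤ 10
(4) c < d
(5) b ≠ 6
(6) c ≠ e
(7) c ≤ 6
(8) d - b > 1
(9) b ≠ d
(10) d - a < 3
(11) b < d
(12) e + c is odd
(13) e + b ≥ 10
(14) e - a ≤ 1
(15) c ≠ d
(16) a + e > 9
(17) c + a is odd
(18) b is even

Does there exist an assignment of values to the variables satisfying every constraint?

Satisfiable

One satisfying assignment is a = 6, b = 4, c = 3, d = 6, e = 6.
For the less obvious constraints — constraint 1: b - d = -2; constraint 2: b - c = 1 — and the others hold by inspection.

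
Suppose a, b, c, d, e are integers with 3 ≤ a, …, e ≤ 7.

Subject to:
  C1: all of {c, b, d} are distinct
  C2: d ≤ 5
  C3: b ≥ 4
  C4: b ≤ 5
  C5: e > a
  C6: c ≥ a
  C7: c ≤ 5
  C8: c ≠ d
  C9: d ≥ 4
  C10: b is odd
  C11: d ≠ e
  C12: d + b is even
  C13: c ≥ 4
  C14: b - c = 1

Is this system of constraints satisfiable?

Unsatisfiable

Constraints 2, 3, 4, 7, 9, and 13 confine each of c, b, d to the 2 values {4, 5}.
Constraint 1 requires all 3 of them to be distinct, but only 2 values are available — impossible by the pigeonhole principle.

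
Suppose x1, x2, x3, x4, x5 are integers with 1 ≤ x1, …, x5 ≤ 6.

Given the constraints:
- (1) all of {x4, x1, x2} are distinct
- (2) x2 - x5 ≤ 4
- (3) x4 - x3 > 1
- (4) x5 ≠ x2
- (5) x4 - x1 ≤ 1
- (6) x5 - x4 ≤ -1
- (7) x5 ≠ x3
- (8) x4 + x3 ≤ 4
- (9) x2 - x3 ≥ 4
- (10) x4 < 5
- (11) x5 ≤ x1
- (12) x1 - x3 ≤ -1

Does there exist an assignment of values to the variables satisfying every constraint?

Constraints 2, 5, 6, 9, and 12 give x2 − x3 ≥ 4, x3 − x1 ≥ 1, x1 − x4 ≥ -1, x4 − x5 ≥ 1, x5 − x2 ≥ -4.
Adding all 5 inequalities: the left sides telescope to 0, and the right sides sum to 4 + 1 + (-1) + 1 + (-4) = 1. So 0 ≥ 1, which is false.

Unsatisfiable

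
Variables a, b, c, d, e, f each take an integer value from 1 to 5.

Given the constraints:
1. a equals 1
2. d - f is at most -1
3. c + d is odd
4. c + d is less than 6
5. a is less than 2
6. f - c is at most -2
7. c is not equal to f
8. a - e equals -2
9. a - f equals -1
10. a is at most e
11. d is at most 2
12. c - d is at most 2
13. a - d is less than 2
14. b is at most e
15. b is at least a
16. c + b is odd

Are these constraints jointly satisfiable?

Constraints 2, 6, and 12 give d − c ≥ -2, c − f ≥ 2, f − d ≥ 1.
Adding all 3 inequalities: the left sides telescope to 0, and the right sides sum to (-2) + 2 + 1 = 1. So 0 ≥ 1, which is false.

Unsatisfiable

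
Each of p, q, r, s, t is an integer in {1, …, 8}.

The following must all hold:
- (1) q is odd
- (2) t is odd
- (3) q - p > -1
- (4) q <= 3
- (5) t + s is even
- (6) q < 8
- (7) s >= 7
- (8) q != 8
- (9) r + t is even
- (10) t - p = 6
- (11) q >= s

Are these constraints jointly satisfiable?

Unsatisfiable

From constraint 7: s ≥ 7. From constraints 4 and 11: s ≤ q and q ≤ 3, so s ≤ 3. But 3 < 7, so no value of s works.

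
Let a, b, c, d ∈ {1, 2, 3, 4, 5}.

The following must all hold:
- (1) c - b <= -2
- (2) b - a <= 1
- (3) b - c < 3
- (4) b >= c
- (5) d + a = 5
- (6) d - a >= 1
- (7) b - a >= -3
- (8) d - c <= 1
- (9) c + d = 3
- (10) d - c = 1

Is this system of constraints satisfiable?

Constraints 1, 2, 6, and 8 give b − c ≥ 2, c − d ≥ -1, d − a ≥ 1, a − b ≥ -1.
Adding all 4 inequalities: the left sides telescope to 0, and the right sides sum to 2 + (-1) + 1 + (-1) = 1. So 0 ≥ 1, which is false.

Unsatisfiable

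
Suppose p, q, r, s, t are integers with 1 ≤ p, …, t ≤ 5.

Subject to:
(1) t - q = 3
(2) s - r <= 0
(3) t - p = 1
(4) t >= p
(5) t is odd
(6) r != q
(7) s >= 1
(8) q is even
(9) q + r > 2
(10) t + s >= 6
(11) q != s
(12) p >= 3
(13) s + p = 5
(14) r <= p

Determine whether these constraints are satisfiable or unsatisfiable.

Satisfiable

One satisfying assignment is p = 4, q = 2, r = 1, s = 1, t = 5.
For the less obvious constraints — constraint 1: t - q = 3; constraint 2: s - r = 0 — and the others hold by inspection.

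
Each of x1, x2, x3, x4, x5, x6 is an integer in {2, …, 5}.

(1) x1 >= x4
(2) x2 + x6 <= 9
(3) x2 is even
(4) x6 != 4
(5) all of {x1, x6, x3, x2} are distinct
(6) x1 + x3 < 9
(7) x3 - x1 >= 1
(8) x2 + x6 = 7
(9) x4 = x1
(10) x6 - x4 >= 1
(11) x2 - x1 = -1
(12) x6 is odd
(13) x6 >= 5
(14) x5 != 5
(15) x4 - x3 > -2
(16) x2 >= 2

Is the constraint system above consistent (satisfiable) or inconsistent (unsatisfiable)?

One satisfying assignment is x1 = 3, x2 = 2, x3 = 4, x4 = 3, x5 = 2, x6 = 5.
For the less obvious constraints — constraint 2: x2 + x6 = 7; constraint 6: x1 + x3 = 7 — and the others hold by inspection.

Satisfiable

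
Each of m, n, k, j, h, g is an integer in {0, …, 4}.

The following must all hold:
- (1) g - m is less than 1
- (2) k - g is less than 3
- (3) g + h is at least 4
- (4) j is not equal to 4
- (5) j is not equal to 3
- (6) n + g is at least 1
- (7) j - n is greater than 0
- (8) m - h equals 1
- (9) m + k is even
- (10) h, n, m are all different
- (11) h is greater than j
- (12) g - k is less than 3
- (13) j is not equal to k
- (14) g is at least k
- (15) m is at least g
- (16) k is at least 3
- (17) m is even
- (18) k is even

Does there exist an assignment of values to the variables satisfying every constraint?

Satisfiable

The assignment m = 4, n = 0, k = 4, j = 1, h = 3, g = 4 works:
  constraint 1 holds since g - m = 0.
  constraint 2 holds since k - g = 0.
The rest check out directly.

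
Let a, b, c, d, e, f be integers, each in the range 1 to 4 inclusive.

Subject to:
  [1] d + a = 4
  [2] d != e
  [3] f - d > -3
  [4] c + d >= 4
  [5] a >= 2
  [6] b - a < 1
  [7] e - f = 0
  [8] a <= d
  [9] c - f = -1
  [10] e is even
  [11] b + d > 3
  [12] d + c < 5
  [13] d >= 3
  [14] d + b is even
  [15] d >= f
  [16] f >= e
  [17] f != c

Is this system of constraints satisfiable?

Unsatisfiable

From constraint 13: d ≥ 3. From constraint 5: a ≥ 2. Hence d + a ≥ 5. But constraint 1 requires d + a = 4, and 4 < 5. Contradiction.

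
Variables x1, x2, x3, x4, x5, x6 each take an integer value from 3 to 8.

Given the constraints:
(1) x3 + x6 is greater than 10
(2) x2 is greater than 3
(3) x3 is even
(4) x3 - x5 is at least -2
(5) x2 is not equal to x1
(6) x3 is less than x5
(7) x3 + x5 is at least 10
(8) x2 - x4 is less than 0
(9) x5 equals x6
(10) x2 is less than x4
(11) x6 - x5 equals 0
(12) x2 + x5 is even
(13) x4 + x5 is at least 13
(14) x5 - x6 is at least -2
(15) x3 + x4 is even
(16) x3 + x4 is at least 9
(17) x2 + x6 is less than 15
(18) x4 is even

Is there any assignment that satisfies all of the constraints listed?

Setting (x1, x2, x3, x4, x5, x6) = (6, 5, 6, 6, 7, 7) satisfies everything: constraint 1: x3 + x6 = 13; constraint 4: x3 - x5 = -1; constraint 7: x3 + x5 = 13, and the others follow.

Satisfiable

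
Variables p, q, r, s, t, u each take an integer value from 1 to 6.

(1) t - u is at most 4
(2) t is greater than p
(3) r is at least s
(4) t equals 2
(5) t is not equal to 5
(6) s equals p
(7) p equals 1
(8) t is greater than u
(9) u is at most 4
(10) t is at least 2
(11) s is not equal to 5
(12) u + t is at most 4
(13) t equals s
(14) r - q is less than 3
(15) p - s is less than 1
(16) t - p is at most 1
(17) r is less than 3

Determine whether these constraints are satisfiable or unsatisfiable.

Constraint 4 fixes t = 2 and constraint 7 fixes p = 1. Constraints 6 and 13 give t = s = p, so t = p. But 2 ≠ 1 — contradiction.

Unsatisfiable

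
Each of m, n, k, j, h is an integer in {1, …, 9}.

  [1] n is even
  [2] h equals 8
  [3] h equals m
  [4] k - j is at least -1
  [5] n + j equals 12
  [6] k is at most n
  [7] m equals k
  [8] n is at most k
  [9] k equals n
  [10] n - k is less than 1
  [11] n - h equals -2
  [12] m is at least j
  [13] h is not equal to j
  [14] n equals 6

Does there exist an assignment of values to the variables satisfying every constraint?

Unsatisfiable

Constraint 2 fixes h = 8 and constraint 14 fixes n = 6. Constraints 3, 7, and 9 give h = m = k = n, so h = n. But 8 ≠ 6 — contradiction.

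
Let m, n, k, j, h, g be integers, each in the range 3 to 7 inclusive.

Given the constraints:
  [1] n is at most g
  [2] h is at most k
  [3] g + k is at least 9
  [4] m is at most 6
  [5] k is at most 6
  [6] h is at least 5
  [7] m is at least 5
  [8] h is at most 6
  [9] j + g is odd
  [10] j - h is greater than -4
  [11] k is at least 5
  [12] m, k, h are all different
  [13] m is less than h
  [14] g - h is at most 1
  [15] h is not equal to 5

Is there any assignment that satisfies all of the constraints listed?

Unsatisfiable

Constraints 4, 5, 6, 7, 8, and 11 confine each of m, k, h to the 2 values {5, 6}.
Constraint 12 requires all 3 of them to be distinct, but only 2 values are available — impossible by the pigeonhole principle.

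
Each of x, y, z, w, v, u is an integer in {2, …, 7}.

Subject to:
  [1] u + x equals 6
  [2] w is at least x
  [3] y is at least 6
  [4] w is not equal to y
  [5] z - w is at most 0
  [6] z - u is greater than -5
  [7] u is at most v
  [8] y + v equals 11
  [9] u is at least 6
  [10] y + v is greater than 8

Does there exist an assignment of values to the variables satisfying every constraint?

From constraint 3: y ≥ 6. From constraints 7 and 9: v ≥ u ≥ 6. Hence y + v ≥ 12. But constraint 8 requires y + v = 11, and 11 < 12. Contradiction.

Unsatisfiable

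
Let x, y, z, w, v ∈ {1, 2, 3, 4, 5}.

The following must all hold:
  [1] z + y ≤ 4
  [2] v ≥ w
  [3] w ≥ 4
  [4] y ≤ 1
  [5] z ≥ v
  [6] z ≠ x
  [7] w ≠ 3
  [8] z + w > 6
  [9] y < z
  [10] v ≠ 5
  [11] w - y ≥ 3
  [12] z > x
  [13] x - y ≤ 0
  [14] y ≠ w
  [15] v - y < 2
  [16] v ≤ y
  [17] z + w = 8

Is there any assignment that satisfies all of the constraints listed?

From constraints 2 and 3: v ≥ w and w ≥ 4, so v ≥ 4. From constraints 4 and 16: v ≤ y and y ≤ 1, so v ≤ 1. But 1 < 4, so no value of v works.

Unsatisfiable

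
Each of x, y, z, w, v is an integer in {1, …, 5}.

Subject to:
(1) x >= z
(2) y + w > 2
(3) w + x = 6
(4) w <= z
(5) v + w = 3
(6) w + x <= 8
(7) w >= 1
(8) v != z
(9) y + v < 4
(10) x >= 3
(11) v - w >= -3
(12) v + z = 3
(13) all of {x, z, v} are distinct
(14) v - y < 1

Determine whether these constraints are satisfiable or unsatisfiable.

Satisfiable

Take x = 4, y = 1, z = 2, w = 2, v = 1. Then constraint 2: y + w = 3; constraint 3: w + x = 6, and every other listed constraint is also met.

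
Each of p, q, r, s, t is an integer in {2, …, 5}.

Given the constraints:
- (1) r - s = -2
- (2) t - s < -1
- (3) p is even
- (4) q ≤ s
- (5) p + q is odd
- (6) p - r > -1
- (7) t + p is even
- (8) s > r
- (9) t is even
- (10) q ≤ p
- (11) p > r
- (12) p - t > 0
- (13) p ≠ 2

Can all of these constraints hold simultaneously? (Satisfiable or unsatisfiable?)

Satisfiable

Take p = 4, q = 3, r = 2, s = 4, t = 2. Then constraint 1: r - s = -2; constraint 2: t - s = -2; constraint 6: p - r = 2, and every other listed constraint is also met.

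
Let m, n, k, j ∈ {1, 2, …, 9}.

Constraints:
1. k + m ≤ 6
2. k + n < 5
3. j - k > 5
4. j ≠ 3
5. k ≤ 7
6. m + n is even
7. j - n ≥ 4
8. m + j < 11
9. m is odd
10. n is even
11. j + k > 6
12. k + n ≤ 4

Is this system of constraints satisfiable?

Constraint 9 makes m odd and constraint 10 makes n even, so m + n must be odd. Constraint 6 says m + n is even — contradiction.

Unsatisfiable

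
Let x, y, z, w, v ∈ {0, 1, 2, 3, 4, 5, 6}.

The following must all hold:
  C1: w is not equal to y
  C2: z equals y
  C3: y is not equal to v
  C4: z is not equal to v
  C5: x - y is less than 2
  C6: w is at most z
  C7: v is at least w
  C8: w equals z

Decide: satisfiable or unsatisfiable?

From constraints 2 and 8, w = z = y, so w = y. But constraint 1 says w ≠ y. Contradiction.

Unsatisfiable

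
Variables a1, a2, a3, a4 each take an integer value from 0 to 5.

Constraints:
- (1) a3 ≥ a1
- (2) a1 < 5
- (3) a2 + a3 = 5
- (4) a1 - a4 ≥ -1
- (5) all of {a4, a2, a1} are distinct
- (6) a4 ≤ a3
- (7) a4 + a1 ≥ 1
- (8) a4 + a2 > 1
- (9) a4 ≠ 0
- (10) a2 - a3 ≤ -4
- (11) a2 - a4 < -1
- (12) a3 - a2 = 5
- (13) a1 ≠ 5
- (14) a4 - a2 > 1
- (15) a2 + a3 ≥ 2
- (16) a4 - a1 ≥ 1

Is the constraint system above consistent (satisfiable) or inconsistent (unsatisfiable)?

Satisfiable

The assignment a1 = 1, a2 = 0, a3 = 5, a4 = 2 works:
  constraint 3 holds since a2 + a3 = 5.
  constraint 4 holds since a1 - a4 = -1.
  constraint 7 holds since a4 + a1 = 3.
The rest check out directly.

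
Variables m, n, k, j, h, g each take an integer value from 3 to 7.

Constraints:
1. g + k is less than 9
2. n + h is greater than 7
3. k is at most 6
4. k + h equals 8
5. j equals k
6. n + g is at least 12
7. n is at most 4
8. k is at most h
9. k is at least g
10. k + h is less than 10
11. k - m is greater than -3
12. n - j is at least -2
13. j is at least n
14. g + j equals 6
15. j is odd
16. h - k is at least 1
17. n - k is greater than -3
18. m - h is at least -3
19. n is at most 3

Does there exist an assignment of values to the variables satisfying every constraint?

Unsatisfiable

From constraint 7: n ≤ 4. From constraints 3 and 9: g ≤ k ≤ 6. Hence n + g ≤ 10. But constraint 6 requires n + g ≥ 12, and 12 > 10. Contradiction.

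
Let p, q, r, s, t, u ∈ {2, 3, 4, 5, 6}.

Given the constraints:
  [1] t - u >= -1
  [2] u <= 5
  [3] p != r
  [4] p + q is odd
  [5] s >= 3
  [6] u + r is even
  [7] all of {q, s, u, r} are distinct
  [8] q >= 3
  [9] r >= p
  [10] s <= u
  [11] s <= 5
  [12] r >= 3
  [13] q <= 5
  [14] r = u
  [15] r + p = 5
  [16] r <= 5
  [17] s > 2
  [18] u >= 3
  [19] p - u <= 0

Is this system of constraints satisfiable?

Constraints 2, 5, 8, 11, 12, 13, 16, and 18 confine each of q, s, u, r to the 3 values {3, …, 5}.
Constraint 7 requires all 4 of them to be distinct, but only 3 values are available — impossible by the pigeonhole principle.

Unsatisfiable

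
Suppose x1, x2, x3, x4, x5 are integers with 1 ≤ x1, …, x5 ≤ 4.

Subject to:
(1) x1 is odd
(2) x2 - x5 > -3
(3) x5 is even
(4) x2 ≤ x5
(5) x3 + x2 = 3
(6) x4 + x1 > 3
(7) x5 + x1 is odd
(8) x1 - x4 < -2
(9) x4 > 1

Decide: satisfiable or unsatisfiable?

Satisfiable

Try x1 = 1, x2 = 2, x3 = 1, x4 = 4, x5 = 2.
Check constraint 2: x2 - x5 = 0; constraint 5: x3 + x2 = 3. The remaining constraints are straightforward to verify.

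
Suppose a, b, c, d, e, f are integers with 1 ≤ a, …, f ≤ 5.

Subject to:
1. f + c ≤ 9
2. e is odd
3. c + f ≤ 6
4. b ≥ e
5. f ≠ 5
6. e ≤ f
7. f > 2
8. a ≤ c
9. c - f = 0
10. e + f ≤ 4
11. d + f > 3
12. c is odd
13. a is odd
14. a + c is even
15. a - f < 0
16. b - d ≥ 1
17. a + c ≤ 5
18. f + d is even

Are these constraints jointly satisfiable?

Satisfiable

Setting (a, b, c, d, e, f) = (1, 2, 3, 1, 1, 3) satisfies everything: constraint 1: f + c = 6; constraint 3: c + f = 6; constraint 9: c - f = 0, and the others follow.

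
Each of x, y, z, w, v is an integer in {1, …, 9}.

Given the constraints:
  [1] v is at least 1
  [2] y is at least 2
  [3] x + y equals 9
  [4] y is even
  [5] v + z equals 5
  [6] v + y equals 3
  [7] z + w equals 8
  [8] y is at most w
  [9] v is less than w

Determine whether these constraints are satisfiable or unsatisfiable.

One satisfying assignment is x = 7, y = 2, z = 4, w = 4, v = 1.
For the less obvious constraints — constraint 3: x + y = 9; constraint 5: v + z = 5 — and the others hold by inspection.

Satisfiable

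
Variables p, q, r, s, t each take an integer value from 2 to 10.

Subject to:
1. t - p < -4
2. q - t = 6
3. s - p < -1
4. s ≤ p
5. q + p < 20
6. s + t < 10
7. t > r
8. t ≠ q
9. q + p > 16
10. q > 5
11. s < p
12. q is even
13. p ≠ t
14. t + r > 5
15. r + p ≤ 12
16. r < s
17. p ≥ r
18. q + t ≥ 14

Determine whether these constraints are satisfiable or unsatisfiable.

The assignment p = 9, q = 10, r = 2, s = 5, t = 4 works:
  constraint 1 holds since t - p = -5.
  constraint 2 holds since q - t = 6.
The rest check out directly.

Satisfiable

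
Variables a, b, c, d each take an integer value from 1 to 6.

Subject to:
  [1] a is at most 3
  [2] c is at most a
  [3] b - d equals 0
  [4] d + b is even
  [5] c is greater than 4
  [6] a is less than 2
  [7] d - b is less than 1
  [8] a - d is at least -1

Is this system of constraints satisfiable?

Unsatisfiable

From constraint 5: c ≥ 5. From constraints 1 and 2: c ≤ a and a ≤ 3, so c ≤ 3. But 3 < 5, so no value of c works.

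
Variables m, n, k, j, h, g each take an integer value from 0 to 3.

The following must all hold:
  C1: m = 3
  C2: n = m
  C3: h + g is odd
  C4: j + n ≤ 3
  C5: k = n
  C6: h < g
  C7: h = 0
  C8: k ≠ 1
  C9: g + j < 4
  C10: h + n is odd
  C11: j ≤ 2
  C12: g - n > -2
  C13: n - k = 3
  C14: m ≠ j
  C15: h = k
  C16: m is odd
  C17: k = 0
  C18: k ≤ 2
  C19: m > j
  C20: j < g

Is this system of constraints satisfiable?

Unsatisfiable

Constraint 7 fixes h = 0 and constraint 1 fixes m = 3. Constraints 2, 5, and 15 give h = k = n = m, so h = m. But 0 ≠ 3 — contradiction.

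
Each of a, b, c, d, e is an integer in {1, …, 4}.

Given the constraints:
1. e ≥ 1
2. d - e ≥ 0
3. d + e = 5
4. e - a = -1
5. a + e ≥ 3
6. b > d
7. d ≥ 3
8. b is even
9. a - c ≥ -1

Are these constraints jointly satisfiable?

Satisfiable

The assignment a = 3, b = 4, c = 3, d = 3, e = 2 works:
  constraint 2 holds since d - e = 1.
  constraint 3 holds since d + e = 5.
  constraint 4 holds since e - a = -1.
The rest check out directly.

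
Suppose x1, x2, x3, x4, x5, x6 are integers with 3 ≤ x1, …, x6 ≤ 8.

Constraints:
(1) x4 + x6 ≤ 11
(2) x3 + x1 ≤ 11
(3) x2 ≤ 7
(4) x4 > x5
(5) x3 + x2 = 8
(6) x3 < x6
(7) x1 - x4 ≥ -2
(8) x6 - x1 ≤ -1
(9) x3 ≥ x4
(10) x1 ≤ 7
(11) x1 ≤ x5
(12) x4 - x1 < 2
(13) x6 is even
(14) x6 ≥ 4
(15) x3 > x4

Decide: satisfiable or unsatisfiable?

Constraints 4, 6, 8, 11, and 15 give x3 < x6, x6 < x1, x1 ≤ x5, x5 < x4, x4 < x3. Chaining: x3 < x6 < x1 ≤ x5 < x4 < x3, which forces x3 < x3 — impossible.

Unsatisfiable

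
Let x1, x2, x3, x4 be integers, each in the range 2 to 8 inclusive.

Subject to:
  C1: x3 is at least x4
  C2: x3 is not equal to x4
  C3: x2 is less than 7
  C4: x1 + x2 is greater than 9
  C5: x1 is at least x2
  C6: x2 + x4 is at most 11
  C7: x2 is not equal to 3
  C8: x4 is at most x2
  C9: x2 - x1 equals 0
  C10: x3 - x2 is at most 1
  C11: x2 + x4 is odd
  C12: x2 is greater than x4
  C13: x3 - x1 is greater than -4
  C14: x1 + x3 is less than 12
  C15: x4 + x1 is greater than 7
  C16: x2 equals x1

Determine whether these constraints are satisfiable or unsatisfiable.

Try x1 = 6, x2 = 6, x3 = 4, x4 = 3.
Check constraint 4: x1 + x2 = 12; constraint 6: x2 + x4 = 9; constraint 9: x2 - x1 = 0. The remaining constraints are straightforward to verify.

Satisfiable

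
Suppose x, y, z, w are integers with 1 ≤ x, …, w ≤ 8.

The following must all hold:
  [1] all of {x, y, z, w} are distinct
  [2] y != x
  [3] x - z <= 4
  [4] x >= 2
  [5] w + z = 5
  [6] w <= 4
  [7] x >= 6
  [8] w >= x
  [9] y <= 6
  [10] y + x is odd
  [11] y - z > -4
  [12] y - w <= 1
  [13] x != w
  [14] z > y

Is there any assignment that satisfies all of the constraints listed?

Unsatisfiable

From constraints 7 and 8: w ≥ x and x ≥ 6, so w ≥ 6. From constraint 6: w ≤ 4. But 4 < 6, so no value of w works.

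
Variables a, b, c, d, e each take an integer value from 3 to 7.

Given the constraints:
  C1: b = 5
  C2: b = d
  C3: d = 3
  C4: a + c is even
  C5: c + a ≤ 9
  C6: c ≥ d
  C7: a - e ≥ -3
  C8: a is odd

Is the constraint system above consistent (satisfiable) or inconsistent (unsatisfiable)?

Constraint 1 fixes b = 5 and constraint 3 fixes d = 3, but constraint 2 requires b = d. Since 5 ≠ 3, contradiction.

Unsatisfiable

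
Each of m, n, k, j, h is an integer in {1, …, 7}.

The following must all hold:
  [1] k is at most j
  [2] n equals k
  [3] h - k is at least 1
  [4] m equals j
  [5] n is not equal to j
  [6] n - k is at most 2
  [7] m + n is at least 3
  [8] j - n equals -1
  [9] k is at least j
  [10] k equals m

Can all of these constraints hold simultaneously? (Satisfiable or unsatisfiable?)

From constraints 2, 4, and 10, n = k = m = j, so n = j. But constraint 5 says n ≠ j. Contradiction.

Unsatisfiable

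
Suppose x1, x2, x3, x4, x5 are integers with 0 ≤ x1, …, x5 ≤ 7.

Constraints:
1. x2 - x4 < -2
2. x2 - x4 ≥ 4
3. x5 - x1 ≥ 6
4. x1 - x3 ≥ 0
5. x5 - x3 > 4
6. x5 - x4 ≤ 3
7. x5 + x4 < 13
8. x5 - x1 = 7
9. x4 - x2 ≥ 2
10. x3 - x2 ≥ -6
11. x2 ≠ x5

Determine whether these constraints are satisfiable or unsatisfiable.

Constraints 2, 3, 4, 6, and 10 give x2 − x4 ≥ 4, x4 − x5 ≥ -3, x5 − x1 ≥ 6, x1 − x3 ≥ 0, x3 − x2 ≥ -6.
Adding all 5 inequalities: the left sides telescope to 0, and the right sides sum to 4 + (-3) + 6 + 0 + (-6) = 1. So 0 ≥ 1, which is false.

Unsatisfiable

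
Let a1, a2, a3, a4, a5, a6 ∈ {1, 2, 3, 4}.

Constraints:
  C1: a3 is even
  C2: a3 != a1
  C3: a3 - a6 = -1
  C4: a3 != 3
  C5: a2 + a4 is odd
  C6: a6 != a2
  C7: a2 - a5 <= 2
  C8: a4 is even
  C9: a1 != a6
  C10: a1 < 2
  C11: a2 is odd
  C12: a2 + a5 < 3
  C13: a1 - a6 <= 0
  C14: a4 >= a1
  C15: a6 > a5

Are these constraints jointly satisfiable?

One satisfying assignment is a1 = 1, a2 = 1, a3 = 2, a4 = 4, a5 = 1, a6 = 3.
For the less obvious constraints — constraint 3: a3 - a6 = -1; constraint 7: a2 - a5 = 0 — and the others hold by inspection.

Satisfiable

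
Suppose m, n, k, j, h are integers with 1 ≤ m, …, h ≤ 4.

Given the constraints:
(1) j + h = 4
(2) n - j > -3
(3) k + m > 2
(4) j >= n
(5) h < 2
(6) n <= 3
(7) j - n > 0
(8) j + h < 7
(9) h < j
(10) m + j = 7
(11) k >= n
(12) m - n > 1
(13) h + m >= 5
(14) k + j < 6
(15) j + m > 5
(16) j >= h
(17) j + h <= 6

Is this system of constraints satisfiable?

Satisfiable

Take m = 4, n = 1, k = 1, j = 3, h = 1. Then constraint 1: j + h = 4; constraint 2: n - j = -2, and every other listed constraint is also met.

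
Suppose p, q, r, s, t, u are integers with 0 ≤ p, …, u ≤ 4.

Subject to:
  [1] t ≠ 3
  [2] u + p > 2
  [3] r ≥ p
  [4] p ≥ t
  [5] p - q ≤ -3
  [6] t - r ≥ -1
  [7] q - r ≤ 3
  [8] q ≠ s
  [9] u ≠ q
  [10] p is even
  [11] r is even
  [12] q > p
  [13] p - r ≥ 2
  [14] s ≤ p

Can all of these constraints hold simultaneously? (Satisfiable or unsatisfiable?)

Unsatisfiable

Constraints 5, 7, and 13 give r − q ≥ -3, q − p ≥ 3, p − r ≥ 2.
Adding all 3 inequalities: the left sides telescope to 0, and the right sides sum to (-3) + 3 + 2 = 2. So 0 ≥ 2, which is false.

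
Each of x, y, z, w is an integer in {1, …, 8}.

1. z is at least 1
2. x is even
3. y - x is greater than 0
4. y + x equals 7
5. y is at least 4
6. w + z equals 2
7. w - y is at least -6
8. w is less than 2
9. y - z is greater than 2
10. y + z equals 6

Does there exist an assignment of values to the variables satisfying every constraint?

Take x = 2, y = 5, z = 1, w = 1. Then constraint 3: y - x = 3; constraint 4: y + x = 7; constraint 6: w + z = 2, and every other listed constraint is also met.

Satisfiable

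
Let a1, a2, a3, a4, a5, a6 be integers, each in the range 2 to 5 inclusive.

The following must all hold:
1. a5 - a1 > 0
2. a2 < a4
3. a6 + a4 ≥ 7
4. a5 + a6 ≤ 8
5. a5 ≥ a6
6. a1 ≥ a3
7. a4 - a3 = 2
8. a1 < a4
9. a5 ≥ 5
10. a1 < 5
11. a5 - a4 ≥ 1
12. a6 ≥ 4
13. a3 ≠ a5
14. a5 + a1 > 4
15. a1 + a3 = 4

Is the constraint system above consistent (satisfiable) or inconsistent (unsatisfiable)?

Unsatisfiable

From constraint 9: a5 ≥ 5. From constraint 12: a6 ≥ 4. Hence a5 + a6 ≥ 9. But constraint 4 requires a5 + a6 ≤ 8, and 8 < 9. Contradiction.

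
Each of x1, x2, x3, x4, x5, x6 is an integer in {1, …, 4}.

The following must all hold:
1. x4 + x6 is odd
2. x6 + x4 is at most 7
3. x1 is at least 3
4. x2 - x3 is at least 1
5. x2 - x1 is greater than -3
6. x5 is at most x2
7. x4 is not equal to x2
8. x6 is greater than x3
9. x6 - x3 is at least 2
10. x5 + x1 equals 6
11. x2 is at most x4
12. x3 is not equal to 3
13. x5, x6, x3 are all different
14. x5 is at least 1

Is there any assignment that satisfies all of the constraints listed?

The assignment x1 = 4, x2 = 3, x3 = 1, x4 = 4, x5 = 2, x6 = 3 works:
  constraint 2 holds since x6 + x4 = 7.
  constraint 4 holds since x2 - x3 = 2.
The rest check out directly.

Satisfiable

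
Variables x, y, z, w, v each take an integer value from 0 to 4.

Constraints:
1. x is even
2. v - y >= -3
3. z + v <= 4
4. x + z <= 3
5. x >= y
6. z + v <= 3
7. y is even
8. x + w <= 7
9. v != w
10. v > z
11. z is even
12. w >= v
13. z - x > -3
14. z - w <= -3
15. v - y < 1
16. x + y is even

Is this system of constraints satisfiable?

Satisfiable

Try x = 2, y = 2, z = 0, w = 3, v = 1.
Check constraint 2: v - y = -1; constraint 3: z + v = 1. The remaining constraints are straightforward to verify.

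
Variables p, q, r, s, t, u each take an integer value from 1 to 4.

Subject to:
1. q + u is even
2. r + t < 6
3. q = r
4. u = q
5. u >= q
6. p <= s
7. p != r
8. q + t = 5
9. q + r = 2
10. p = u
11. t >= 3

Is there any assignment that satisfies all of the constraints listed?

Unsatisfiable

From constraints 3, 4, and 10, p = u = q = r, so p = r. But constraint 7 says p ≠ r. Contradiction.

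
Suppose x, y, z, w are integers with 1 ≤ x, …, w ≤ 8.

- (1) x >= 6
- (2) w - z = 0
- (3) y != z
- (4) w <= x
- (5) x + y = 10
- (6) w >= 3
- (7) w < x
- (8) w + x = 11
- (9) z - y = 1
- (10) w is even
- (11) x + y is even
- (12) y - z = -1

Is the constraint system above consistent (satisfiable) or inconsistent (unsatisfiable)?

Satisfiable

Take x = 7, y = 3, z = 4, w = 4. Then constraint 2: w - z = 0; constraint 5: x + y = 10, and every other listed constraint is also met.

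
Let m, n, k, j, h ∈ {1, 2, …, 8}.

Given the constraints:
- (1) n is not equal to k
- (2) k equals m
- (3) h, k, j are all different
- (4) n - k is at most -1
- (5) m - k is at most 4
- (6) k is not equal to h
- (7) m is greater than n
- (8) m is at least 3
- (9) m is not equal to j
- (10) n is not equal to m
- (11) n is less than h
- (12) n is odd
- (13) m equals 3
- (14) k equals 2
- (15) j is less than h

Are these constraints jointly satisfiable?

Unsatisfiable

Constraint 14 fixes k = 2 and constraint 13 fixes m = 3, but constraint 2 requires k = m. Since 2 ≠ 3, contradiction.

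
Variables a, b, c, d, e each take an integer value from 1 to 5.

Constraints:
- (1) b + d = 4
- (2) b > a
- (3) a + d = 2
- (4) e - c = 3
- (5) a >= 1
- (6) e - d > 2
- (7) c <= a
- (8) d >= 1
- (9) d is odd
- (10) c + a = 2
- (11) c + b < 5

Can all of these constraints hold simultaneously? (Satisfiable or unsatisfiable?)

Take a = 1, b = 3, c = 1, d = 1, e = 4. Then constraint 1: b + d = 4; constraint 3: a + d = 2; constraint 4: e - c = 3, and every other listed constraint is also met.

Satisfiable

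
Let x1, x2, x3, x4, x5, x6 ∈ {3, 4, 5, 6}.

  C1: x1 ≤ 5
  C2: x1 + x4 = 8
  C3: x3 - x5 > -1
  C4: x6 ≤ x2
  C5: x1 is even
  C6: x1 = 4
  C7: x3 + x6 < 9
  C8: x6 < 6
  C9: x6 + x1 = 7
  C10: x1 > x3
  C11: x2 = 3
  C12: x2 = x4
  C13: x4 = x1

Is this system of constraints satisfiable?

Constraint 11 fixes x2 = 3 and constraint 6 fixes x1 = 4. Constraints 12 and 13 give x2 = x4 = x1, so x2 = x1. But 3 ≠ 4 — contradiction.

Unsatisfiable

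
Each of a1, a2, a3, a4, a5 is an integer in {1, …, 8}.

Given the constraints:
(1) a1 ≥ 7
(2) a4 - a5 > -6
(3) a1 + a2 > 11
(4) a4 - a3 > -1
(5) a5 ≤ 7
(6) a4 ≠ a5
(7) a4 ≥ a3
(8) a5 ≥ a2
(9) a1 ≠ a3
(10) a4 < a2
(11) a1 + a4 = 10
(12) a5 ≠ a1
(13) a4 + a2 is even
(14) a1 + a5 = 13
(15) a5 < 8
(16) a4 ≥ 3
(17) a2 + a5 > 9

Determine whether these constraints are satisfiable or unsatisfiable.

Setting (a1, a2, a3, a4, a5) = (7, 5, 3, 3, 6) satisfies everything: constraint 2: a4 - a5 = -3; constraint 3: a1 + a2 = 12; constraint 4: a4 - a3 = 0, and the others follow.

Satisfiable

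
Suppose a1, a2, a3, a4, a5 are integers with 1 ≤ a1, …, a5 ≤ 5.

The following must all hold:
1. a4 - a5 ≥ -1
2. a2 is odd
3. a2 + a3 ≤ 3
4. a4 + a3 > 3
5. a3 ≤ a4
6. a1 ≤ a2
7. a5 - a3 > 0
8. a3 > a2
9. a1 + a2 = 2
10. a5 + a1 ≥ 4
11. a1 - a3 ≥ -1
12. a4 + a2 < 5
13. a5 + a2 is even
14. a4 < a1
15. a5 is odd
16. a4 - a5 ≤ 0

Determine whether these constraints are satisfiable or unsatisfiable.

Constraints 5, 6, 8, and 14 give a2 < a3, a3 ≤ a4, a4 < a1, a1 ≤ a2. Chaining: a2 < a3 ≤ a4 < a1 ≤ a2, which forces a2 < a2 — impossible.

Unsatisfiable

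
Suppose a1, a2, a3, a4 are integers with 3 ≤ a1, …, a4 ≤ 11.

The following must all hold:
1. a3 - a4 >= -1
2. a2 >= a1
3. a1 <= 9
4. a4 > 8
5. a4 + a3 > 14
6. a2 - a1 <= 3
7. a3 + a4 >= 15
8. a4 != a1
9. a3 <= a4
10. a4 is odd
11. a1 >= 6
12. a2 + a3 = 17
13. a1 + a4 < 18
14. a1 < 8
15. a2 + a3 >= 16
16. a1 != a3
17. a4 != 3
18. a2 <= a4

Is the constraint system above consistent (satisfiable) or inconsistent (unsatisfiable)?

Satisfiable

The assignment a1 = 7, a2 = 9, a3 = 8, a4 = 9 works:
  constraint 1 holds since a3 - a4 = -1.
  constraint 5 holds since a4 + a3 = 17.
  constraint 6 holds since a2 - a1 = 2.
The rest check out directly.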